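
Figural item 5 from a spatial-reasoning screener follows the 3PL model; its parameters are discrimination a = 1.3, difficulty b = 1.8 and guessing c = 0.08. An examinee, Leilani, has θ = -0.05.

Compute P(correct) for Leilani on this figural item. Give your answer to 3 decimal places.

P(θ) = c + (1 − c) · 1 / (1 + exp(−a(θ − b)))
Exponent: 1.3 × (-0.05 − 1.8) = -2.4050
1/(1 + e^{2.4050}) = 0.0828
P = 0.08 + 0.92 × 0.0828 = 0.1562

0.156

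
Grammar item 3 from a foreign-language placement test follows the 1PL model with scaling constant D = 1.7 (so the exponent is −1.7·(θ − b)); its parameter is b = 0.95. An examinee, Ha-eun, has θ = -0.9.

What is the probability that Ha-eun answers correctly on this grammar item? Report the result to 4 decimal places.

0.0413

P(θ) = 1 / (1 + exp(−D·(θ − b)))
Exponent: 1.7 × (-0.9 − 0.95) = -3.1450
1/(1 + e^{3.1450}) = 0.0413
P = 0.0413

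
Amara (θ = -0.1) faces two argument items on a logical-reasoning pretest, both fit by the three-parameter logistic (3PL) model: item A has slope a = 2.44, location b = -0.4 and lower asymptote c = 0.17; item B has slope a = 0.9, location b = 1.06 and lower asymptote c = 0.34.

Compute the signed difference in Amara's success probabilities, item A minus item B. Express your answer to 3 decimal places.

P(θ) = c + (1 − c) · 1 / (1 + exp(−a(θ − b)))
P_A = 0.7305
P_B = 0.5119
P_A − P_B = 0.2186

0.219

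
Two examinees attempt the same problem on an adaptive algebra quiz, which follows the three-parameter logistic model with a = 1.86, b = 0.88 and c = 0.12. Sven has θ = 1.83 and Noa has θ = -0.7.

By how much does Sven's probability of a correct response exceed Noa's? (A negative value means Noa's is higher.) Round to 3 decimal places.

0.707

P(θ) = c + (1 − c) · 1 / (1 + exp(−a(θ − b)))
P(Sven) = 0.8716  [exponent 1.7670]
P(Noa) = 0.1642  [exponent -2.9388]
Difference = 0.8716 − 0.1642 = 0.7074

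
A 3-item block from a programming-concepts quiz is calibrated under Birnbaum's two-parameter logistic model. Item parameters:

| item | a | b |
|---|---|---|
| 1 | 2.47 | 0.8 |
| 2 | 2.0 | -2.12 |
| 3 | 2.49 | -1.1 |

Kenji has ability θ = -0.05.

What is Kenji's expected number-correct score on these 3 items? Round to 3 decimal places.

2.025

P(θ) = 1 / (1 + exp(−a(θ − b)))
P_1 = 1/(1+e^{2.0995}) = 0.1091
P_2 = 1/(1+e^{-4.1400}) = 0.9843
P_3 = 1/(1+e^{-2.6145}) = 0.9318
E[score] = 0.1091 + 0.9843 + 0.9318 = 2.0253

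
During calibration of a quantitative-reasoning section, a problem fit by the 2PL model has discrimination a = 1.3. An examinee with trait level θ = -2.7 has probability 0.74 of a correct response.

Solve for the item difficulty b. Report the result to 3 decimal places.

P(θ) = 1 / (1 + exp(−a(θ − b)))
logit(0.74) = ln(0.74/0.26) = 1.0460
b = θ − logit/(a) = -2.7 − 1.0460/1.3000 = -3.5046

-3.505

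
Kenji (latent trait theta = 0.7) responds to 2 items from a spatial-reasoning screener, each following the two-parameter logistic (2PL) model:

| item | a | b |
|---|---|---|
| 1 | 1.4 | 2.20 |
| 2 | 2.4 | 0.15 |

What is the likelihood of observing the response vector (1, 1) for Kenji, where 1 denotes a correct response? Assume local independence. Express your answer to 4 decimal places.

P(theta) = 1 / (1 + exp(−a(theta − b)))
P_1 = 1/(1+e^{2.1000}) = 0.1091
P_2 = 1/(1+e^{-1.3200}) = 0.7892
L = P_1 × P_2 = 0.1091 × 0.7892 = 0.08610

0.0861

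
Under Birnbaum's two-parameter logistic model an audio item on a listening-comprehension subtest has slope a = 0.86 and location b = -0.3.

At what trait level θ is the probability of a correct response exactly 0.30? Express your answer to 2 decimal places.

P(θ) = 1 / (1 + exp(−a(θ − b)))
logit = ln(0.3000/0.7000) = -0.8473
θ = b + logit/(a) = -0.3 + (-0.8473)/0.8600 = -1.2852

-1.29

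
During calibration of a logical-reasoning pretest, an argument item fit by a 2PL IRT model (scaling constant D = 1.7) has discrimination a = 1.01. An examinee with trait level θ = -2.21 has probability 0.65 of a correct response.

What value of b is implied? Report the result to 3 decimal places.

P(θ) = 1 / (1 + exp(−D·a(θ − b)))
logit(0.65) = ln(0.65/0.35) = 0.6190
b = θ − logit/(1.7·a) = -2.21 − 0.6190/1.7170 = -2.5705

-2.571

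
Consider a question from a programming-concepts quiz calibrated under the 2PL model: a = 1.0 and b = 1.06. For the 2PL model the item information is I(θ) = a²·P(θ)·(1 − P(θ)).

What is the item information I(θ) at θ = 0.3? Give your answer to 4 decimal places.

P = 1/(1+e^{0.7600}) = 0.3186
P(1−P) = 0.3186 × 0.6814 = 0.2171
I = a² × P(1−P) = 1.0² × 0.2171 = 0.21711

0.2171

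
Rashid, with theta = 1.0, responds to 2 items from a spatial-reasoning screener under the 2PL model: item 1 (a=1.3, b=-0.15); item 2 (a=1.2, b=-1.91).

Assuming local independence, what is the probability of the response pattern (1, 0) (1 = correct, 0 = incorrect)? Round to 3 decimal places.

P(theta) = 1 / (1 + exp(−a(theta − b)))
P_1 = 1/(1+e^{-1.4950}) = 0.8168
P_2 = 1/(1+e^{-3.4920}) = 0.9705
L = P_1 × (1−P_2) = 0.8168 × 0.0295 = 0.02413

0.024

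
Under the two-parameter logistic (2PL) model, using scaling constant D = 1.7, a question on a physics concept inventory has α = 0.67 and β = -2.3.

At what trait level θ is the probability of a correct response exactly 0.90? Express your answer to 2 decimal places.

-0.37

P(θ) = 1 / (1 + exp(−D·α(θ − β)))
logit = ln(0.9000/0.1000) = 2.1972
θ = β + logit/(1.7·α) = -2.3 + 2.1972/1.1390 = -0.3709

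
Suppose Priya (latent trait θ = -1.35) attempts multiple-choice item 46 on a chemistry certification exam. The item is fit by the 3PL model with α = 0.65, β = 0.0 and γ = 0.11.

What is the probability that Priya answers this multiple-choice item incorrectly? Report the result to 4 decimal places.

0.6286

P(θ) = γ + (1 − γ) · 1 / (1 + exp(−α(θ − β)))
Exponent: 0.65 × (-1.35 − 0.0) = -0.8775
1/(1 + e^{0.8775}) = 0.2937
P = 0.11 + 0.89 × 0.2937 = 0.3714
P(incorrect) = 1 − 0.3714 = 0.6286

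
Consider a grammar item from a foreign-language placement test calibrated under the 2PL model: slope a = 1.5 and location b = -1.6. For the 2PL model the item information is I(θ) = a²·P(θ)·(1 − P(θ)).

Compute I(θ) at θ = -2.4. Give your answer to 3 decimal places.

0.400

P = 1/(1+e^{1.2000}) = 0.2315
P(1−P) = 0.2315 × 0.7685 = 0.1779
I = a² × P(1−P) = 1.5² × 0.1779 = 0.40026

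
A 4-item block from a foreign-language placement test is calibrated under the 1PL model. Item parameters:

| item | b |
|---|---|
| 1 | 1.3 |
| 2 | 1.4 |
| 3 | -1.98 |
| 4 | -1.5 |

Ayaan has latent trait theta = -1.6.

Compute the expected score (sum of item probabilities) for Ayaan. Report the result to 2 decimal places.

P(theta) = 1 / (1 + exp(−(theta − b)))
P_1 = 1/(1+e^{2.9000}) = 0.0522
P_2 = 1/(1+e^{3.0000}) = 0.0474
P_3 = 1/(1+e^{-0.3800}) = 0.5939
P_4 = 1/(1+e^{0.1000}) = 0.4750
E[score] = 0.0522 + 0.0474 + 0.5939 + 0.4750 = 1.1685

1.17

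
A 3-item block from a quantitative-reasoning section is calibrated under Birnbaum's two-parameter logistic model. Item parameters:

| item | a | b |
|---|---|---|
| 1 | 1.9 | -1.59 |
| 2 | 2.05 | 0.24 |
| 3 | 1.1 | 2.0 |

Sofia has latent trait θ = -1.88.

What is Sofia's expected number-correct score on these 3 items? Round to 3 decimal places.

P(θ) = 1 / (1 + exp(−a(θ − b)))
P_1 = 1/(1+e^{0.5510}) = 0.3656
P_2 = 1/(1+e^{4.3460}) = 0.0128
P_3 = 1/(1+e^{4.2680}) = 0.0138
E[score] = 0.3656 + 0.0128 + 0.0138 = 0.3922

0.392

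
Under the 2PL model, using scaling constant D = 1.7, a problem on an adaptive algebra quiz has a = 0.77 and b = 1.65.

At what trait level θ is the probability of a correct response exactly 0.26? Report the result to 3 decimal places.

P(θ) = 1 / (1 + exp(−D·a(θ − b)))
logit = ln(0.2600/0.7400) = -1.0460
θ = b + logit/(1.7·a) = 1.65 + (-1.0460)/1.3090 = 0.8509

0.851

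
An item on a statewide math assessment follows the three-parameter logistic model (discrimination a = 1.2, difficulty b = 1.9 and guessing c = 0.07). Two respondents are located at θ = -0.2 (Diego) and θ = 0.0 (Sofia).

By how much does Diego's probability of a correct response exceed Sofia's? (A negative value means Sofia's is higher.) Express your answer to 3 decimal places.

-0.017

P(θ) = c + (1 − c) · 1 / (1 + exp(−a(θ − b)))
P(Diego) = 0.1393  [exponent -2.5200]
P(Sofia) = 0.1563  [exponent -2.2800]
Difference = 0.1393 − 0.1563 = -0.0170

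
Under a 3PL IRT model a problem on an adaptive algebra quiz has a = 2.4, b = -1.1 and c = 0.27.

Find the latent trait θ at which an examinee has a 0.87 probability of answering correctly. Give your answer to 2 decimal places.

P(θ) = c + (1 − c) · 1 / (1 + exp(−a(θ − b)))
Remove guessing floor: (0.87 − 0.27)/(1 − 0.27) = 0.8219
logit = ln(0.8219/0.1781) = 1.5294
θ = b + logit/(a) = -1.1 + 1.5294/2.4000 = -0.4628

-0.46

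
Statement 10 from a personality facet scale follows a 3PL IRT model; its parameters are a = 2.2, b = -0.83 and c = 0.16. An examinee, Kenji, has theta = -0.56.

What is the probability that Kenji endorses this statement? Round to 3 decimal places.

0.701

P(theta) = c + (1 − c) · 1 / (1 + exp(−a(theta − b)))
Exponent: 2.2 × (-0.56 − (-0.83)) = 0.5940
1/(1 + e^{-0.5940}) = 0.6443
P = 0.16 + 0.84 × 0.6443 = 0.7012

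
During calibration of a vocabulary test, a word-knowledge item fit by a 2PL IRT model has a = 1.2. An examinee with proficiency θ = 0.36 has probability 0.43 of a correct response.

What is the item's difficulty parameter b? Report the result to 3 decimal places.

P(θ) = 1 / (1 + exp(−a(θ − b)))
logit(0.43) = ln(0.43/0.57) = -0.2819
b = θ − logit/(a) = 0.36 − (-0.2819)/1.2000 = 0.5949

0.595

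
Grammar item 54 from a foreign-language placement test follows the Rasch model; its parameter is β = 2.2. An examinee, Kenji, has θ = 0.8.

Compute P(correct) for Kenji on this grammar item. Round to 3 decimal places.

P(θ) = 1 / (1 + exp(−(θ − β)))
Exponent: (0.8 − 2.2) = -1.4000
1/(1 + e^{1.4000}) = 0.1978
P = 0.1978

0.198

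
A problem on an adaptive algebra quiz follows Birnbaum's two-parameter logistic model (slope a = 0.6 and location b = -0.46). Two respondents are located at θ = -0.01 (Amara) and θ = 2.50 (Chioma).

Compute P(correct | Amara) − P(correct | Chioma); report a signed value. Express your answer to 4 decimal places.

-0.2881

P(θ) = 1 / (1 + exp(−a(θ − b)))
P(Amara) = 0.5671  [exponent 0.2700]
P(Chioma) = 0.8552  [exponent 1.7760]
Difference = 0.5671 − 0.8552 = -0.2881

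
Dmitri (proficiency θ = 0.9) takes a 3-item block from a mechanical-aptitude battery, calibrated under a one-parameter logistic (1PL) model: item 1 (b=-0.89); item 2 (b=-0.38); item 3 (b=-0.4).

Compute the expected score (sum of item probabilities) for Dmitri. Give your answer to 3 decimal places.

P(θ) = 1 / (1 + exp(−(θ − b)))
P_1 = 1/(1+e^{-1.7900}) = 0.8569
P_2 = 1/(1+e^{-1.2800}) = 0.7824
P_3 = 1/(1+e^{-1.3000}) = 0.7858
E[score] = 0.8569 + 0.7824 + 0.7858 = 2.4252

2.425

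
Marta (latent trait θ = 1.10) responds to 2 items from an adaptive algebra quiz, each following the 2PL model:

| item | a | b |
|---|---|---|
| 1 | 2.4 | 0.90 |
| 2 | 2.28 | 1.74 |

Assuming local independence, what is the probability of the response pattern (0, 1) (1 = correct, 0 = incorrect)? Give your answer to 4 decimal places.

0.0721

P(θ) = 1 / (1 + exp(−a(θ − b)))
P_1 = 1/(1+e^{-0.4800}) = 0.6177
P_2 = 1/(1+e^{1.4592}) = 0.1886
L = (1−P_1) × P_2 = 0.3823 × 0.1886 = 0.07209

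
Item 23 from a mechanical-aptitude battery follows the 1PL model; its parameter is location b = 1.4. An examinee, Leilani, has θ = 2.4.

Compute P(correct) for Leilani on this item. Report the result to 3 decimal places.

P(θ) = 1 / (1 + exp(−(θ − b)))
Exponent: (2.4 − 1.4) = 1.0000
1/(1 + e^{-1.0000}) = 0.7311
P = 0.7311

0.731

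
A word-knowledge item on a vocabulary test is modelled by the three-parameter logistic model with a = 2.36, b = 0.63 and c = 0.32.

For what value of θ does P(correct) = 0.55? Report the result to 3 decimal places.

P(θ) = c + (1 − c) · 1 / (1 + exp(−a(θ − b)))
Remove guessing floor: (0.55 − 0.32)/(1 − 0.32) = 0.3382
logit = ln(0.3382/0.6618) = -0.6712
θ = b + logit/(a) = 0.63 + (-0.6712)/2.3600 = 0.3456

0.346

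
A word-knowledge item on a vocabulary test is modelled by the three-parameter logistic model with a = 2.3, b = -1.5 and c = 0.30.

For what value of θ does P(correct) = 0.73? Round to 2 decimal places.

-1.30

P(θ) = c + (1 − c) · 1 / (1 + exp(−a(θ − b)))
Remove guessing floor: (0.73 − 0.30)/(1 − 0.30) = 0.6143
logit = ln(0.6143/0.3857) = 0.4654
θ = b + logit/(a) = -1.5 + 0.4654/2.3000 = -1.2977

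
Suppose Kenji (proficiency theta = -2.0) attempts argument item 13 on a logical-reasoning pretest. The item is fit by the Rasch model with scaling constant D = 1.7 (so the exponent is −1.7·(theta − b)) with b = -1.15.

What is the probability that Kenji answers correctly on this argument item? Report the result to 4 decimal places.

0.1908

P(theta) = 1 / (1 + exp(−D·(theta − b)))
Exponent: 1.7 × (-2.0 − (-1.15)) = -1.4450
1/(1 + e^{1.4450}) = 0.1908
P = 0.1908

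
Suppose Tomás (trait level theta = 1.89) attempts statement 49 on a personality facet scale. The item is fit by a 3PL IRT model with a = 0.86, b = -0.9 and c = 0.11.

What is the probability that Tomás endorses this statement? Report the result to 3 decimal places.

P(theta) = c + (1 − c) · 1 / (1 + exp(−a(theta − b)))
Exponent: 0.86 × (1.89 − (-0.9)) = 2.3994
1/(1 + e^{-2.3994}) = 0.9168
P = 0.11 + 0.89 × 0.9168 = 0.9259

0.926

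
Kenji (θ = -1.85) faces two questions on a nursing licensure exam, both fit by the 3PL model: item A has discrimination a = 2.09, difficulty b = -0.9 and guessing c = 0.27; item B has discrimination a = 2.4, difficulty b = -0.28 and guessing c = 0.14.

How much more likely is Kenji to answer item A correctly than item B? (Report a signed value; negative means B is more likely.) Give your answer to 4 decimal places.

P(θ) = c + (1 − c) · 1 / (1 + exp(−a(θ − b)))
P_A = 0.3581
P_B = 0.1594
P_A − P_B = 0.1987

0.1987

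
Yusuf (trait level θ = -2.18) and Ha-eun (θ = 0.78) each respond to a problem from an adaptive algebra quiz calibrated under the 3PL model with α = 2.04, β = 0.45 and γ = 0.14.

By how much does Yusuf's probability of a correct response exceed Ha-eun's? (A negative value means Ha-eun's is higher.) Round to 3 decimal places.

-0.566

P(θ) = γ + (1 − γ) · 1 / (1 + exp(−α(θ − β)))
P(Yusuf) = 0.1440  [exponent -5.3652]
P(Ha-eun) = 0.7095  [exponent 0.6732]
Difference = 0.1440 − 0.7095 = -0.5655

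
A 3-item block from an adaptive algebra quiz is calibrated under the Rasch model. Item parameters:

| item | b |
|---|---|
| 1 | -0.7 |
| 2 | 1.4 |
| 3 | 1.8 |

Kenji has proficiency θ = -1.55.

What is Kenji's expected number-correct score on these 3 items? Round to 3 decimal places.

0.383

P(θ) = 1 / (1 + exp(−(θ − b)))
P_1 = 1/(1+e^{0.8500}) = 0.2994
P_2 = 1/(1+e^{2.9500}) = 0.0497
P_3 = 1/(1+e^{3.3500}) = 0.0339
E[score] = 0.2994 + 0.0497 + 0.0339 = 0.3831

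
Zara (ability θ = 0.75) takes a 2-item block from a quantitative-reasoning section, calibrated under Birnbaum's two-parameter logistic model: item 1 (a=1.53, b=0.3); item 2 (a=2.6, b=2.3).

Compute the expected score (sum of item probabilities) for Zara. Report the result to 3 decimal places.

0.683

P(θ) = 1 / (1 + exp(−a(θ − b)))
P_1 = 1/(1+e^{-0.6885}) = 0.6656
P_2 = 1/(1+e^{4.0300}) = 0.0175
E[score] = 0.6656 + 0.0175 = 0.6831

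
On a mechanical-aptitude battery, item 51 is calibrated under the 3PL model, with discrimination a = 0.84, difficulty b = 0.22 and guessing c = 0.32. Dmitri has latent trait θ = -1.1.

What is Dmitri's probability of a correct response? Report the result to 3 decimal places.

P(θ) = c + (1 − c) · 1 / (1 + exp(−a(θ − b)))
Exponent: 0.84 × (-1.1 − 0.22) = -1.1088
1/(1 + e^{1.1088}) = 0.2481
P = 0.32 + 0.68 × 0.2481 = 0.4887

0.489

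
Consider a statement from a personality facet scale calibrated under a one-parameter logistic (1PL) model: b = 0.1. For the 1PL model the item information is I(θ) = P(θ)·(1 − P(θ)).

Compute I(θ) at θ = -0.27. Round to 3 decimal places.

0.242

P = 1/(1+e^{0.3700}) = 0.4085
P(1−P) = 0.4085 × 0.5915 = 0.2416
I = P(1−P) = 0.24164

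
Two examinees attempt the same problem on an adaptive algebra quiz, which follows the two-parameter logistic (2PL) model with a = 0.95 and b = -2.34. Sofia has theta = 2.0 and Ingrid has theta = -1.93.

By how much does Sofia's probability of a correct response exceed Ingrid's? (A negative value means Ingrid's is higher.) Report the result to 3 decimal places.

P(theta) = 1 / (1 + exp(−a(theta − b)))
P(Sofia) = 0.9841  [exponent 4.1230]
P(Ingrid) = 0.5962  [exponent 0.3895]
Difference = 0.9841 − 0.5962 = 0.3879

0.388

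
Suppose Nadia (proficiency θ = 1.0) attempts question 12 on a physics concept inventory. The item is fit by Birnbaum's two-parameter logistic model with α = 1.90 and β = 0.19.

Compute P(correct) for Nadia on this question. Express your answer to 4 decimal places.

0.8233

P(θ) = 1 / (1 + exp(−α(θ − β)))
Exponent: 1.90 × (1.0 − 0.19) = 1.5390
1/(1 + e^{-1.5390}) = 0.8233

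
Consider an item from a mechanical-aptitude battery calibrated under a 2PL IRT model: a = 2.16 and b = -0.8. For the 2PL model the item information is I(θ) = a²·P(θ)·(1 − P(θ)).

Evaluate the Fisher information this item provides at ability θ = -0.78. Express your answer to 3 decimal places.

1.166

P = 1/(1+e^{-0.0432}) = 0.5108
P(1−P) = 0.5108 × 0.4892 = 0.2499
I = a² × P(1−P) = 2.16² × 0.2499 = 1.16586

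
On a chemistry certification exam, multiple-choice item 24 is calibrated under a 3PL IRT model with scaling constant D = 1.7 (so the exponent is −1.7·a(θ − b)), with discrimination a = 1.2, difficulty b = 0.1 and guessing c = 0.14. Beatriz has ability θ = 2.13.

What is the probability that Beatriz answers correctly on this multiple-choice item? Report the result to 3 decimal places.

P(θ) = c + (1 − c) · 1 / (1 + exp(−D·a(θ − b)))
Exponent: 1.7 × 1.2 × (2.13 − 0.1) = 4.1412
1/(1 + e^{-4.1412}) = 0.9843
P = 0.14 + 0.86 × 0.9843 = 0.9865

0.987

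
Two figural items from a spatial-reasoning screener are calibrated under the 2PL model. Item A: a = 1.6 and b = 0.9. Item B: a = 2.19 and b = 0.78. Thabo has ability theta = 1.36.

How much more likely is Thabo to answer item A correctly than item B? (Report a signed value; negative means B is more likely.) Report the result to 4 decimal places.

P(theta) = 1 / (1 + exp(−a(theta − b)))
P_A = 0.6761
P_B = 0.7808
P_A − P_B = -0.1047

-0.1047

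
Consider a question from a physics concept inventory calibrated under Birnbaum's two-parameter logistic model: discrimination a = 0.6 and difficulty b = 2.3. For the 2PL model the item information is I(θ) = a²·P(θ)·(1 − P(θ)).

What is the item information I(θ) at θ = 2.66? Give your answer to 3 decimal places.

0.089

P = 1/(1+e^{-0.2160}) = 0.5538
P(1−P) = 0.5538 × 0.4462 = 0.2471
I = a² × P(1−P) = 0.6² × 0.2471 = 0.08896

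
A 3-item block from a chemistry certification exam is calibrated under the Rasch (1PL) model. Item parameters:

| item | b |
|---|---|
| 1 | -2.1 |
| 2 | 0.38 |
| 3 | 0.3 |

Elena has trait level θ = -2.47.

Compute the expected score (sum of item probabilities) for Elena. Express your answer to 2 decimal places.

P(θ) = 1 / (1 + exp(−(θ − b)))
P_1 = 1/(1+e^{0.3700}) = 0.4085
P_2 = 1/(1+e^{2.8500}) = 0.0547
P_3 = 1/(1+e^{2.7700}) = 0.0590
E[score] = 0.4085 + 0.0547 + 0.0590 = 0.5222

0.52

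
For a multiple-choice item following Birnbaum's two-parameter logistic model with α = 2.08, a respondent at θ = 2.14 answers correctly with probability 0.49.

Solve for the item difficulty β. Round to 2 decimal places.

2.16

P(θ) = 1 / (1 + exp(−α(θ − β)))
logit(0.49) = ln(0.49/0.51) = -0.0400
β = θ − logit/(α) = 2.14 − (-0.0400)/2.0800 = 2.1592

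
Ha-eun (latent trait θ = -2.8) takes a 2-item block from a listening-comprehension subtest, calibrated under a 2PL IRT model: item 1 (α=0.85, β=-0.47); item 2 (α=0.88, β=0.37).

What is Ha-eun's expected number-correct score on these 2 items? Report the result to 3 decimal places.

P(θ) = 1 / (1 + exp(−α(θ − β)))
P_1 = 1/(1+e^{1.9805}) = 0.1213
P_2 = 1/(1+e^{2.7896}) = 0.0579
E[score] = 0.1213 + 0.0579 = 0.1792

0.179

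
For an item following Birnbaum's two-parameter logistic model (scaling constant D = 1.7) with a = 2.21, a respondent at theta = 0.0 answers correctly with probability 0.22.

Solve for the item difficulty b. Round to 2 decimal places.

0.34

P(theta) = 1 / (1 + exp(−D·a(theta − b)))
logit(0.22) = ln(0.22/0.78) = -1.2657
b = theta − logit/(1.7·a) = 0.0 − (-1.2657)/3.7570 = 0.3369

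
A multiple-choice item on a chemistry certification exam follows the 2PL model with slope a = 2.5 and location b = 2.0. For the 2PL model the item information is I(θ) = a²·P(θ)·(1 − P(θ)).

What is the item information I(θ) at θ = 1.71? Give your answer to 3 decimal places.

1.374

P = 1/(1+e^{0.7250}) = 0.3263
P(1−P) = 0.3263 × 0.6737 = 0.2198
I = a² × P(1−P) = 2.5² × 0.2198 = 1.37391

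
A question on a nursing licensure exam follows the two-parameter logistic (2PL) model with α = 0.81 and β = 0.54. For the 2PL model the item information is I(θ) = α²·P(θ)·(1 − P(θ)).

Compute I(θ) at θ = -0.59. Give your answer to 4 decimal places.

P = 1/(1+e^{0.9153}) = 0.2859
P(1−P) = 0.2859 × 0.7141 = 0.2042
I = α² × P(1−P) = 0.81² × 0.2042 = 0.13395

0.1340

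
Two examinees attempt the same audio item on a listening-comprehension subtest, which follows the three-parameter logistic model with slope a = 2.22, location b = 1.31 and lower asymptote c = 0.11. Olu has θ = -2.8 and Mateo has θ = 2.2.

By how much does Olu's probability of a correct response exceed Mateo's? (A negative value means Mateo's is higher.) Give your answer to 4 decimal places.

-0.7815

P(θ) = c + (1 − c) · 1 / (1 + exp(−a(θ − b)))
P(Olu) = 0.1101  [exponent -9.1242]
P(Mateo) = 0.8916  [exponent 1.9758]
Difference = 0.1101 − 0.8916 = -0.7815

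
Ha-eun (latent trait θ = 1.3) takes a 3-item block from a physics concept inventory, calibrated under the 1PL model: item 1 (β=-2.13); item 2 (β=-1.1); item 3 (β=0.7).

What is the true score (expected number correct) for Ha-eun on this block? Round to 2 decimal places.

P(θ) = 1 / (1 + exp(−(θ − β)))
P_1 = 1/(1+e^{-3.4300}) = 0.9686
P_2 = 1/(1+e^{-2.4000}) = 0.9168
P_3 = 1/(1+e^{-0.6000}) = 0.6457
E[score] = 0.9686 + 0.9168 + 0.6457 = 2.5311

2.53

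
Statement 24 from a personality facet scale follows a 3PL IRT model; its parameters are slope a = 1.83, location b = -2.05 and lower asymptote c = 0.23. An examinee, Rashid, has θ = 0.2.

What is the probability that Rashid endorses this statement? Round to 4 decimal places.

P(θ) = c + (1 − c) · 1 / (1 + exp(−a(θ − b)))
Exponent: 1.83 × (0.2 − (-2.05)) = 4.1175
1/(1 + e^{-4.1175}) = 0.9840
P = 0.23 + 0.77 × 0.9840 = 0.9877

0.9877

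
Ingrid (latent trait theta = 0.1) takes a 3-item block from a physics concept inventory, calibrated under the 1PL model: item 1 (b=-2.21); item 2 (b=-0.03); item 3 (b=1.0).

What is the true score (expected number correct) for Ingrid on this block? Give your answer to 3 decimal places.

P(theta) = 1 / (1 + exp(−(theta − b)))
P_1 = 1/(1+e^{-2.3100}) = 0.9097
P_2 = 1/(1+e^{-0.1300}) = 0.5325
P_3 = 1/(1+e^{0.9000}) = 0.2891
E[score] = 0.9097 + 0.5325 + 0.2891 = 1.7312

1.731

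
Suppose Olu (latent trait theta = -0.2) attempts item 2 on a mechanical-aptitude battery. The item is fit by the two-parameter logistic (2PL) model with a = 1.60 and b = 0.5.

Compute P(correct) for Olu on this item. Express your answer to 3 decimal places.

P(theta) = 1 / (1 + exp(−a(theta − b)))
Exponent: 1.60 × (-0.2 − 0.5) = -1.1200
1/(1 + e^{1.1200}) = 0.2460

0.246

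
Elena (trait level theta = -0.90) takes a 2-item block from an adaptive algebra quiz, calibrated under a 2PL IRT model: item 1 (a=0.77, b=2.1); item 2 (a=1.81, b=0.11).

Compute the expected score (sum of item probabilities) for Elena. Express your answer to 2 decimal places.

0.23

P(theta) = 1 / (1 + exp(−a(theta − b)))
P_1 = 1/(1+e^{2.3100}) = 0.0903
P_2 = 1/(1+e^{1.8281}) = 0.1385
E[score] = 0.0903 + 0.1385 = 0.2288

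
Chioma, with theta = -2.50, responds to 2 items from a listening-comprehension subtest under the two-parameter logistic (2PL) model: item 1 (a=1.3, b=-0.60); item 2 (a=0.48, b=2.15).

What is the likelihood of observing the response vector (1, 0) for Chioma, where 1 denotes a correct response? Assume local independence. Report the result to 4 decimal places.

P(theta) = 1 / (1 + exp(−a(theta − b)))
P_1 = 1/(1+e^{2.4700}) = 0.0780
P_2 = 1/(1+e^{2.2320}) = 0.0969
L = P_1 × (1−P_2) = 0.0780 × 0.9031 = 0.07043

0.0704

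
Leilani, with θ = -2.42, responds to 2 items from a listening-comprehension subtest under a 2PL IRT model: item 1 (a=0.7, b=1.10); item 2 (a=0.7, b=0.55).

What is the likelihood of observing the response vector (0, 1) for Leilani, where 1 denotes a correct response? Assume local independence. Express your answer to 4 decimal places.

0.1024

P(θ) = 1 / (1 + exp(−a(θ − b)))
P_1 = 1/(1+e^{2.4640}) = 0.0784
P_2 = 1/(1+e^{2.0790}) = 0.1112
L = (1−P_1) × P_2 = 0.9216 × 0.1112 = 0.10244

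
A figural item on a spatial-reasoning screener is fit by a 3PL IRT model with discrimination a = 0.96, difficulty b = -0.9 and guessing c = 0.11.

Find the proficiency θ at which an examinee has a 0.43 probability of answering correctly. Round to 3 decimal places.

P(θ) = c + (1 − c) · 1 / (1 + exp(−a(θ − b)))
Remove guessing floor: (0.43 − 0.11)/(1 − 0.11) = 0.3596
logit = ln(0.3596/0.6404) = -0.5773
θ = b + logit/(a) = -0.9 + (-0.5773)/0.9600 = -1.5014

-1.501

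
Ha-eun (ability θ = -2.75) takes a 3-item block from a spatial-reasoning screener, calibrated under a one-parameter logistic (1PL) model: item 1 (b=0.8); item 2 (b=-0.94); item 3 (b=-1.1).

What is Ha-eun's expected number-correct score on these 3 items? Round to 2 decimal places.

P(θ) = 1 / (1 + exp(−(θ − b)))
P_1 = 1/(1+e^{3.5500}) = 0.0279
P_2 = 1/(1+e^{1.8100}) = 0.1406
P_3 = 1/(1+e^{1.6500}) = 0.1611
E[score] = 0.0279 + 0.1406 + 0.1611 = 0.3297

0.33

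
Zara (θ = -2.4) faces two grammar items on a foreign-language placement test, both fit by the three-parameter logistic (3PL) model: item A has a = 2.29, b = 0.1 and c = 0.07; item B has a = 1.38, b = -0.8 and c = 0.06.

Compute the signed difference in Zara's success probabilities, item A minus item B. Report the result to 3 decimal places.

P(θ) = c + (1 − c) · 1 / (1 + exp(−a(θ − b)))
P_A = 0.0730
P_B = 0.1531
P_A − P_B = -0.0801

-0.080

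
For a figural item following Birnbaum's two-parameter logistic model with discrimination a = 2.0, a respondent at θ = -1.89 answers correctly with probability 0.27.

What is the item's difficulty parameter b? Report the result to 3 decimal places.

P(θ) = 1 / (1 + exp(−a(θ − b)))
logit(0.27) = ln(0.27/0.73) = -0.9946
b = θ − logit/(a) = -1.89 − (-0.9946)/2.0000 = -1.3927

-1.393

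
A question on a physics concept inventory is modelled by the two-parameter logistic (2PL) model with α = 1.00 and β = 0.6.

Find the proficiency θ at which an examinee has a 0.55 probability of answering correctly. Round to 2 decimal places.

P(θ) = 1 / (1 + exp(−α(θ − β)))
logit = ln(0.5500/0.4500) = 0.2007
θ = β + logit/(α) = 0.6 + 0.2007/1.0000 = 0.8007

0.80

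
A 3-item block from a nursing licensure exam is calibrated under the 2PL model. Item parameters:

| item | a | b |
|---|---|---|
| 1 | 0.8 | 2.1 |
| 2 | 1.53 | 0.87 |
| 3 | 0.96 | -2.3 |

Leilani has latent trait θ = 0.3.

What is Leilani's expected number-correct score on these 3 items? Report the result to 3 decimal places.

P(θ) = 1 / (1 + exp(−a(θ − b)))
P_1 = 1/(1+e^{1.4400}) = 0.1915
P_2 = 1/(1+e^{0.8721}) = 0.2948
P_3 = 1/(1+e^{-2.4960}) = 0.9239
E[score] = 0.1915 + 0.2948 + 0.9239 = 1.4102

1.410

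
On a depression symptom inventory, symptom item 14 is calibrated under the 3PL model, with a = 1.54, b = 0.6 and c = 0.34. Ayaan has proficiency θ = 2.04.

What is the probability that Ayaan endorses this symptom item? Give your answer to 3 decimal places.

P(θ) = c + (1 − c) · 1 / (1 + exp(−a(θ − b)))
Exponent: 1.54 × (2.04 − 0.6) = 2.2176
1/(1 + e^{-2.2176}) = 0.9018
P = 0.34 + 0.66 × 0.9018 = 0.9352

0.935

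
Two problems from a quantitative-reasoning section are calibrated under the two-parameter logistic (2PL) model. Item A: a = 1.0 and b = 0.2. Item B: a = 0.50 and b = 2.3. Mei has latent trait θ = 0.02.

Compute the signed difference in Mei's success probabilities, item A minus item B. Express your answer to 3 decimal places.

P(θ) = 1 / (1 + exp(−a(θ − b)))
P_A = 0.4551
P_B = 0.2423
P_A − P_B = 0.2128

0.213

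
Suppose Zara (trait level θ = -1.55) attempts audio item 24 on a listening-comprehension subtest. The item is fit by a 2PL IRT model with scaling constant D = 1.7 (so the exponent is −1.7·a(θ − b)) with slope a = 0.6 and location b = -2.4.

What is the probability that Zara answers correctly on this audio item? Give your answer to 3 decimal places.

P(θ) = 1 / (1 + exp(−D·a(θ − b)))
Exponent: 1.7 × 0.6 × (-1.55 − (-2.4)) = 0.8670
1/(1 + e^{-0.8670}) = 0.7041
P = 0.7041

0.704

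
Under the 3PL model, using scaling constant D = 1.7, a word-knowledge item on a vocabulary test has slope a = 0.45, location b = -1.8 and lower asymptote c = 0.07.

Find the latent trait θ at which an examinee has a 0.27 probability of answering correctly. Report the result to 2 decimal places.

P(θ) = c + (1 − c) · 1 / (1 + exp(−D·a(θ − b)))
Remove guessing floor: (0.27 − 0.07)/(1 − 0.07) = 0.2151
logit = ln(0.2151/0.7849) = -1.2947
θ = b + logit/(1.7·a) = -1.8 + (-1.2947)/0.7650 = -3.4925

-3.49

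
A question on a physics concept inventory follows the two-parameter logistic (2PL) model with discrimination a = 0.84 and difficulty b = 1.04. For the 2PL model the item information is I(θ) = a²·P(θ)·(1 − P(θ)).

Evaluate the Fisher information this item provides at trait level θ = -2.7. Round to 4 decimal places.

P = 1/(1+e^{3.1416}) = 0.0414
P(1−P) = 0.0414 × 0.9586 = 0.0397
I = a² × P(1−P) = 0.84² × 0.0397 = 0.02802

0.0280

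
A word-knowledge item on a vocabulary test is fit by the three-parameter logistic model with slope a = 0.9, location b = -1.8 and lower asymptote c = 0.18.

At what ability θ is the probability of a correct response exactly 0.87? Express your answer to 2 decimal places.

P(θ) = c + (1 − c) · 1 / (1 + exp(−a(θ − b)))
Remove guessing floor: (0.87 − 0.18)/(1 − 0.18) = 0.8415
logit = ln(0.8415/0.1585) = 1.6692
θ = b + logit/(a) = -1.8 + 1.6692/0.9000 = 0.0546

0.05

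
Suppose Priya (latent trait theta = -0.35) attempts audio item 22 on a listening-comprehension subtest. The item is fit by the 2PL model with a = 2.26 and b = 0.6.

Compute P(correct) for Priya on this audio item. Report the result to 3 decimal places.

P(theta) = 1 / (1 + exp(−a(theta − b)))
Exponent: 2.26 × (-0.35 − 0.6) = -2.1470
1/(1 + e^{2.1470}) = 0.1046

0.105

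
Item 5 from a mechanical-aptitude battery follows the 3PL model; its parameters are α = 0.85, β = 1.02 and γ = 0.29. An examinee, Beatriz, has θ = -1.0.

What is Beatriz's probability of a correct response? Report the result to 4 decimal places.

P(θ) = γ + (1 − γ) · 1 / (1 + exp(−α(θ − β)))
Exponent: 0.85 × (-1.0 − 1.02) = -1.7170
1/(1 + e^{1.7170}) = 0.1523
P = 0.29 + 0.71 × 0.1523 = 0.3981

0.3981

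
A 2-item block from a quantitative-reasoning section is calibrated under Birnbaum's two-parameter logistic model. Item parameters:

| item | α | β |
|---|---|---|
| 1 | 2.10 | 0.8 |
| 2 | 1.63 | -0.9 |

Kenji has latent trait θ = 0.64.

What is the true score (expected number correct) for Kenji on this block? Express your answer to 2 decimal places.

1.34

P(θ) = 1 / (1 + exp(−α(θ − β)))
P_1 = 1/(1+e^{0.3360}) = 0.4168
P_2 = 1/(1+e^{-2.5102}) = 0.9249
E[score] = 0.4168 + 0.9249 = 1.3416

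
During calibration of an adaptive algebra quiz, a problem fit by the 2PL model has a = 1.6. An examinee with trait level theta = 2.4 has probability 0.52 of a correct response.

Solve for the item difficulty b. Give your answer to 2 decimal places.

2.35

P(theta) = 1 / (1 + exp(−a(theta − b)))
logit(0.52) = ln(0.52/0.48) = 0.0800
b = theta − logit/(a) = 2.4 − 0.0800/1.6000 = 2.3500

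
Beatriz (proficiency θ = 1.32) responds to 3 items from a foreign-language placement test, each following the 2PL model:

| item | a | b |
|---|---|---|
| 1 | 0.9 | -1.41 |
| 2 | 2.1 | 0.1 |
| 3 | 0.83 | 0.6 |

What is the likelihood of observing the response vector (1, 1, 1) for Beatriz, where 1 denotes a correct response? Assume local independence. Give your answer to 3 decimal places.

P(θ) = 1 / (1 + exp(−a(θ − b)))
P_1 = 1/(1+e^{-2.4570}) = 0.9211
P_2 = 1/(1+e^{-2.5620}) = 0.9284
P_3 = 1/(1+e^{-0.5976}) = 0.6451
L = P_1 × P_2 × P_3 = 0.9211 × 0.9284 × 0.6451 = 0.55163

0.552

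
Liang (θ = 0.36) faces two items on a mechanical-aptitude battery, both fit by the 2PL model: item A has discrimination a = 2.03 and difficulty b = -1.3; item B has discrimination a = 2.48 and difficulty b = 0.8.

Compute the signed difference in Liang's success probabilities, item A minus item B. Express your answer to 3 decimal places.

0.715

P(θ) = 1 / (1 + exp(−a(θ − b)))
P_A = 0.9667
P_B = 0.2514
P_A − P_B = 0.7154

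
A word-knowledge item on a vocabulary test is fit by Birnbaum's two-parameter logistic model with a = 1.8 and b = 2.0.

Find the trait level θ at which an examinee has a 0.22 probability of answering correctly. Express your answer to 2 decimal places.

P(θ) = 1 / (1 + exp(−a(θ − b)))
logit = ln(0.2200/0.7800) = -1.2657
θ = b + logit/(a) = 2.0 + (-1.2657)/1.8000 = 1.2969

1.30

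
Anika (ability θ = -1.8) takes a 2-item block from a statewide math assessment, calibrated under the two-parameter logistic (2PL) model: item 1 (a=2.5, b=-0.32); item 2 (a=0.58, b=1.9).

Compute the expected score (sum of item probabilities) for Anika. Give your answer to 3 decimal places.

P(θ) = 1 / (1 + exp(−a(θ − b)))
P_1 = 1/(1+e^{3.7000}) = 0.0241
P_2 = 1/(1+e^{2.1460}) = 0.1047
E[score] = 0.0241 + 0.1047 = 0.1288

0.129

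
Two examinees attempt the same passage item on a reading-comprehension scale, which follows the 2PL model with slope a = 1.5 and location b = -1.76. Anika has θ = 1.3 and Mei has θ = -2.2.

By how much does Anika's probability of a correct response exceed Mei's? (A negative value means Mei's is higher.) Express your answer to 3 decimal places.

P(θ) = 1 / (1 + exp(−a(θ − b)))
P(Anika) = 0.9899  [exponent 4.5900]
P(Mei) = 0.3407  [exponent -0.6600]
Difference = 0.9899 − 0.3407 = 0.6492

0.649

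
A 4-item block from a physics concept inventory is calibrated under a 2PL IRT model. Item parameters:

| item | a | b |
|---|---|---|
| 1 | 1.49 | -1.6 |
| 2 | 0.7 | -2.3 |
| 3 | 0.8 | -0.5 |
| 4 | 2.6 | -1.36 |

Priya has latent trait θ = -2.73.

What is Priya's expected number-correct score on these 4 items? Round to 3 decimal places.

0.753

P(θ) = 1 / (1 + exp(−a(θ − b)))
P_1 = 1/(1+e^{1.6837}) = 0.1566
P_2 = 1/(1+e^{0.3010}) = 0.4253
P_3 = 1/(1+e^{1.7840}) = 0.1438
P_4 = 1/(1+e^{3.5620}) = 0.0276
E[score] = 0.1566 + 0.4253 + 0.1438 + 0.0276 = 0.7533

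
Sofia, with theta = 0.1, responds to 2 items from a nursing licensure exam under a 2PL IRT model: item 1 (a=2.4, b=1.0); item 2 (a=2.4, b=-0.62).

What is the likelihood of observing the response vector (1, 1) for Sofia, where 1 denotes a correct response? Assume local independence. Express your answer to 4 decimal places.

P(theta) = 1 / (1 + exp(−a(theta − b)))
P_1 = 1/(1+e^{2.1600}) = 0.1034
P_2 = 1/(1+e^{-1.7280}) = 0.8492
L = P_1 × P_2 = 0.1034 × 0.8492 = 0.08780

0.0878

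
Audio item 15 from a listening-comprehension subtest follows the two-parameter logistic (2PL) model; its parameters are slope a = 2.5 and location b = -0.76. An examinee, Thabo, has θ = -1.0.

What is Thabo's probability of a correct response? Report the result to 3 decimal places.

P(θ) = 1 / (1 + exp(−a(θ − b)))
Exponent: 2.5 × (-1.0 − (-0.76)) = -0.6000
1/(1 + e^{0.6000}) = 0.3543

0.354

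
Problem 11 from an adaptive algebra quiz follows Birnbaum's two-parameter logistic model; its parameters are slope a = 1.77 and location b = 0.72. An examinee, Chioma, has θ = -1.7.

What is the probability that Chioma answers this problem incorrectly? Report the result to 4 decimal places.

P(θ) = 1 / (1 + exp(−a(θ − b)))
Exponent: 1.77 × (-1.7 − 0.72) = -4.2834
1/(1 + e^{4.2834}) = 0.0136
P(incorrect) = 1 − 0.0136 = 0.9864

0.9864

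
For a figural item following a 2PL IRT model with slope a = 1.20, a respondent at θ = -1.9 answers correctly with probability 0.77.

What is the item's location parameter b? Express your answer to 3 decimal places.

P(θ) = 1 / (1 + exp(−a(θ − b)))
logit(0.77) = ln(0.77/0.23) = 1.2083
b = θ − logit/(a) = -1.9 − 1.2083/1.2000 = -2.9069

-2.907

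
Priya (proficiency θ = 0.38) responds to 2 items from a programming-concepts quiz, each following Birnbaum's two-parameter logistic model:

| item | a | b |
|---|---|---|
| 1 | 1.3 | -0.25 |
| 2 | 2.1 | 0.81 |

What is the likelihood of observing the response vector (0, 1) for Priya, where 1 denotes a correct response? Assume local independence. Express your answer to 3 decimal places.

P(θ) = 1 / (1 + exp(−a(θ − b)))
P_1 = 1/(1+e^{-0.8190}) = 0.6940
P_2 = 1/(1+e^{0.9030}) = 0.2884
L = (1−P_1) × P_2 = 0.3060 × 0.2884 = 0.08825

0.088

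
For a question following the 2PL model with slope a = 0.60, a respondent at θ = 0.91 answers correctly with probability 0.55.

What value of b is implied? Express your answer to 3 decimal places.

P(θ) = 1 / (1 + exp(−a(θ − b)))
logit(0.55) = ln(0.55/0.45) = 0.2007
b = θ − logit/(a) = 0.91 − 0.2007/0.6000 = 0.5755

0.576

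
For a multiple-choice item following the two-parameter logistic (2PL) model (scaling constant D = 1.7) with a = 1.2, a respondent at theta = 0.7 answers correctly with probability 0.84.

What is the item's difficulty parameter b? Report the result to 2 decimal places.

P(theta) = 1 / (1 + exp(−D·a(theta − b)))
logit(0.84) = ln(0.84/0.16) = 1.6582
b = theta − logit/(1.7·a) = 0.7 − 1.6582/2.0400 = -0.1129

-0.11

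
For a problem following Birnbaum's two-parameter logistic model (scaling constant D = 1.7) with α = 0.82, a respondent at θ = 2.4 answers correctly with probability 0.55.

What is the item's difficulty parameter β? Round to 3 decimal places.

P(θ) = 1 / (1 + exp(−D·α(θ − β)))
logit(0.55) = ln(0.55/0.45) = 0.2007
β = θ − logit/(1.7·α) = 2.4 − 0.2007/1.3940 = 2.2560

2.256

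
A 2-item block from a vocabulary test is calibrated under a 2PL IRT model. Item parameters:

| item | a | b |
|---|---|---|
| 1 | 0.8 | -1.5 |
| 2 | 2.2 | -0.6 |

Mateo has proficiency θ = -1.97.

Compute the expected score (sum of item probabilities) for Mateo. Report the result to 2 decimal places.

0.45

P(θ) = 1 / (1 + exp(−a(θ − b)))
P_1 = 1/(1+e^{0.3760}) = 0.4071
P_2 = 1/(1+e^{3.0140}) = 0.0468
E[score] = 0.4071 + 0.0468 = 0.4539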